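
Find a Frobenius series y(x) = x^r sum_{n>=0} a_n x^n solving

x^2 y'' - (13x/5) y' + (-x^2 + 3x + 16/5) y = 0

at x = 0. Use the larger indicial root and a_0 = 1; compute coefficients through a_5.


Write in Frobenius form y'' + (p(x)/x) y' + (q(x)/x^2) y = 0:
  p(x) = -13/5,  q(x) = -x^2 + 3x + 16/5.
Indicial equation: r(r-1) + (-13/5) r + (16/5) = 0 -> roots r_1 = 2, r_2 = 8/5.
Take r = r_1 = 2. Let y(x) = x^r sum_{n>=0} a_n x^n with a_0 = 1.
Substitute y = x^r sum a_n x^n and match x^{r+n}. The recurrence is
  D(n) a_n + 3 a_{n-1} - 1 a_{n-2} = 0,  where D(n) = (r+n)(r+n-1) + (-13/5)(r+n) + (16/5).
  a_n = [-3 a_{n-1} + 1 a_{n-2}] / D(n).
Since the indicial polynomial factors as (r - r_1)(r - r_2), D(n) = (r_1 + n - r_1)(r_1 + n - r_2) = n(n + 2/5).
Evaluating step by step (a_0 = 1):
  n = 1: D(1) = 1(1 + 2/5) = 7/5; numerator = -3(1) = -3; a_1 = (-3)/(7/5) = -15/7
  n = 2: D(2) = 2(2 + 2/5) = 24/5; numerator = -3(-15/7) + 1(1) = 52/7; a_2 = (52/7)/(24/5) = 65/42
  n = 3: D(3) = 3(3 + 2/5) = 51/5; numerator = -3(65/42) + 1(-15/7) = -95/14; a_3 = (-95/14)/(51/5) = -475/714
  n = 4: D(4) = 4(4 + 2/5) = 88/5; numerator = -3(-475/714) + 1(65/42) = 1265/357; a_4 = (1265/357)/(88/5) = 575/2856
  n = 5: D(5) = 5(5 + 2/5) = 27; numerator = -3(575/2856) + 1(-475/714) = -3625/2856; a_5 = (-3625/2856)/(27) = -3625/77112

r = 2; a_0 = 1; a_1 = -15/7; a_2 = 65/42; a_3 = -475/714; a_4 = 575/2856; a_5 = -3625/77112


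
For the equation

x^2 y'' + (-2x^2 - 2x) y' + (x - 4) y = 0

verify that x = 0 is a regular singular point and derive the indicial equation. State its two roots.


Divide by x^2 to reach normal form y'' + P_1(x) y' + P_2(x) y = 0 with P_1(x) = -2 - 2/x and P_2(x) = 1/x - 4/x^2.
x = 0 is a singular point because the y'-coefficient -2 - 2/x has a pole at x = 0 and the y-coefficient 1/x - 4/x^2 has a pole at x = 0.
It is a regular singular point because x P_1(x) = p(x) = -2x - 2 and x^2 P_2(x) = q(x) = x - 4 are polynomials, hence analytic at x = 0.
p(0) = -2,  q(0) = -4.
Indicial equation: r(r-1) + p(0) r + q(0) = 0, i.e. r^2 + (p(0) - 1) r + q(0) = 0, i.e. r^2 - 3 r - 4 = 0.
Discriminant: (-3)^2 - 4(-4) = 25, so r = (3 ± 5)/2.
Solving: r_1 = 4, r_2 = -1.

indicial: r^2 - 3 r - 4 = 0; roots r_1 = 4, r_2 = -1


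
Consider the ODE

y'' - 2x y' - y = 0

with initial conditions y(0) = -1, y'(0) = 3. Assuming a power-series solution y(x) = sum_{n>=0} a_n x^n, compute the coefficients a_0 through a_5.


Ansatz: y(x) = sum_{n>=0} a_n x^n, so y'(x) = sum_{n>=1} n a_n x^(n-1) and y''(x) = sum_{n>=2} n(n-1) a_n x^(n-2).
Substitute into P(x) y'' + Q(x) y' + R(x) y = 0 with P(x) = 1, Q(x) = -2x, R(x) = -1, and match powers of x.
Initial conditions: a_0 = -1, a_1 = 3.
Setting the coefficient of each power of x to zero and solving order by order (substituting the coefficients already found):
  x^0: 2 a_2 - a_0 = 0  ->  2 a_2 = a_0 = -1  ->  a_2 = -1/2
  x^1: 6 a_3 - 3 a_1 = 0  ->  6 a_3 = 3 a_1 = 9  ->  a_3 = 3/2
  x^2: 12 a_4 - 5 a_2 = 0  ->  12 a_4 = 5 a_2 = -5/2  ->  a_4 = -5/24
  x^3: 20 a_5 - 7 a_3 = 0  ->  20 a_5 = 7 a_3 = 21/2  ->  a_5 = 21/40
Truncated series: y(x) = -1 + 3 x - (1/2) x^2 + (3/2) x^3 - (5/24) x^4 + (21/40) x^5 + O(x^6).

a_0 = -1; a_1 = 3; a_2 = -1/2; a_3 = 3/2; a_4 = -5/24; a_5 = 21/40


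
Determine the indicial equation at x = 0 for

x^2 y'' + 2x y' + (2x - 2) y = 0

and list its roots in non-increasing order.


Divide by x^2 to reach normal form y'' + P_1(x) y' + P_2(x) y = 0 with P_1(x) = 2/x and P_2(x) = 2/x - 2/x^2.
x = 0 is a singular point because the y'-coefficient 2/x has a pole at x = 0 and the y-coefficient 2/x - 2/x^2 has a pole at x = 0.
It is a regular singular point because x P_1(x) = p(x) = 2 and x^2 P_2(x) = q(x) = 2x - 2 are polynomials, hence analytic at x = 0.
p(0) = 2,  q(0) = -2.
Indicial equation: r(r-1) + p(0) r + q(0) = 0, i.e. r^2 + (p(0) - 1) r + q(0) = 0, i.e. r^2 + 1 r - 2 = 0.
Discriminant: (1)^2 - 4(-2) = 9, so r = (-1 ± 3)/2.
Solving: r_1 = 1, r_2 = -2.

indicial: r^2 + 1 r - 2 = 0; roots r_1 = 1, r_2 = -2


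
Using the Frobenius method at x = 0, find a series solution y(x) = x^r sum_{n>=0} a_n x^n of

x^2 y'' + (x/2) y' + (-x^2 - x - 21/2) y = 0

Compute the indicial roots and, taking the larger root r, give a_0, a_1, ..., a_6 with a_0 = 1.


Write in Frobenius form y'' + (p(x)/x) y' + (q(x)/x^2) y = 0:
  p(x) = 1/2,  q(x) = -x^2 - x - 21/2.
Indicial equation: r(r-1) + (1/2) r + (-21/2) = 0 -> roots r_1 = 7/2, r_2 = -3.
Take r = r_1 = 7/2. Let y(x) = x^r sum_{n>=0} a_n x^n with a_0 = 1.
Substitute y = x^r sum a_n x^n and match x^{r+n}. The recurrence is
  D(n) a_n - 1 a_{n-1} - 1 a_{n-2} = 0,  where D(n) = (r+n)(r+n-1) + (1/2)(r+n) + (-21/2).
  a_n = [1 a_{n-1} + 1 a_{n-2}] / D(n).
Since the indicial polynomial factors as (r - r_1)(r - r_2), D(n) = (r_1 + n - r_1)(r_1 + n - r_2) = n(n + 13/2).
Evaluating step by step (a_0 = 1):
  n = 1: D(1) = 1(1 + 13/2) = 15/2; numerator = 1(1) = 1; a_1 = (1)/(15/2) = 2/15
  n = 2: D(2) = 2(2 + 13/2) = 17; numerator = 1(2/15) + 1(1) = 17/15; a_2 = (17/15)/(17) = 1/15
  n = 3: D(3) = 3(3 + 13/2) = 57/2; numerator = 1(1/15) + 1(2/15) = 1/5; a_3 = (1/5)/(57/2) = 2/285
  n = 4: D(4) = 4(4 + 13/2) = 42; numerator = 1(2/285) + 1(1/15) = 7/95; a_4 = (7/95)/(42) = 1/570
  n = 5: D(5) = 5(5 + 13/2) = 115/2; numerator = 1(1/570) + 1(2/285) = 1/114; a_5 = (1/114)/(115/2) = 1/6555
  n = 6: D(6) = 6(6 + 13/2) = 75; numerator = 1(1/6555) + 1(1/570) = 5/2622; a_6 = (5/2622)/(75) = 1/39330

r = 7/2; a_0 = 1; a_1 = 2/15; a_2 = 1/15; a_3 = 2/285; a_4 = 1/570; a_5 = 1/6555; a_6 = 1/39330


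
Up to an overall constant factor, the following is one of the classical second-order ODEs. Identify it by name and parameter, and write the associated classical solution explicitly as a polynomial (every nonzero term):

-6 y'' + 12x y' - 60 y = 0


All three coefficients share the factor -6; dividing through by -6 gives  y'' - 2x y' + 10 y = 0.
This matches the Hermite equation y'' - 2x y' + 2n y = 0 with 2n = 10, so n = 5; the polynomial solution is H_5(x).
With y = sum_k a_k x^k, matching x^k gives (k+2)(k+1) a_{k+2} = 2(k - n) a_k = 2(k - 5) a_k. The right side vanishes at k = 5, so the series with the parity of 5 terminates at degree 5.
Standard normalization: leading coefficient of H_n is 2^n, so a_5 = 2^5 = 32. Work downward with a_k = (k+1)(k+2) a_{k+2} / (2(k - n)):
  a_3 = (4)(5)(32) / (2(3 - 5)) = 640/(-4) = -160
  a_1 = (2)(3)(-160) / (2(1 - 5)) = -960/(-8) = 120
Hence H_5(x) = 32 x^5 - 160 x^3 + 120 x.

H_5(x); series = 32 x^5 - 160 x^3 + 120 x


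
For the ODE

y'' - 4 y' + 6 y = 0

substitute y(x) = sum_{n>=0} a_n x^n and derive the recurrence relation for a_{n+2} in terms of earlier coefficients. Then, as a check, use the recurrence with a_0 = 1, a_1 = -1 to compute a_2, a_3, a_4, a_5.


Substitute y = sum_n a_n x^n.
y''(x) has coefficient (n+2)(n+1) a_{n+2} at x^n;
-4 y'(x) has coefficient -4 (n+1) a_{n+1} at x^n;
6 y(x) has coefficient 6 a_n at x^n.
Matching x^n: (n+2)(n+1) a_{n+2} - 4 (n+1) a_{n+1} + 6 a_n = 0.
Thus a_{n+2} = [4 (n+1) a_{n+1} - 6 a_n] / ((n+1)(n+2)).

Check with a_0 = 1, a_1 = -1 (apply the recurrence for n = 0, 1, 2, 3): a_0 = 1, a_1 = -1, a_2 = -5, a_3 = -17/3, a_4 = -19/6, a_5 = -5/6.

a_(n+2) = [4 (n+1) a_(n+1) - 6 a_n] / ((n+1)(n+2)); check: a_0 = 1, a_1 = -1, a_2 = -5, a_3 = -17/3, a_4 = -19/6, a_5 = -5/6


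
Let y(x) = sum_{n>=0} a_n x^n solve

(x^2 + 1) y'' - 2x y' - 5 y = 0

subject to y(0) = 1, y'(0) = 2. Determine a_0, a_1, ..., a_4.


Ansatz: y(x) = sum_{n>=0} a_n x^n, so y'(x) = sum_{n>=1} n a_n x^(n-1) and y''(x) = sum_{n>=2} n(n-1) a_n x^(n-2).
Substitute into P(x) y'' + Q(x) y' + R(x) y = 0 with P(x) = x^2 + 1, Q(x) = -2x, R(x) = -5, and match powers of x.
Initial conditions: a_0 = 1, a_1 = 2.
Setting the coefficient of each power of x to zero and solving order by order (substituting the coefficients already found):
  x^0: 2 a_2 - 5 a_0 = 0  ->  2 a_2 = 5 a_0 = 5  ->  a_2 = 5/2
  x^1: 6 a_3 - 7 a_1 = 0  ->  6 a_3 = 7 a_1 = 14  ->  a_3 = 7/3
  x^2: 12 a_4 - 7 a_2 = 0  ->  12 a_4 = 7 a_2 = 35/2  ->  a_4 = 35/24
Truncated series: y(x) = 1 + 2 x + (5/2) x^2 + (7/3) x^3 + (35/24) x^4 + O(x^5).

a_0 = 1; a_1 = 2; a_2 = 5/2; a_3 = 7/3; a_4 = 35/24


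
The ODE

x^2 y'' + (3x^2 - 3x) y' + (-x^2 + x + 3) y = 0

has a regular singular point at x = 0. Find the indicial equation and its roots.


Divide by x^2 to reach normal form y'' + P_1(x) y' + P_2(x) y = 0 with P_1(x) = 3 - 3/x and P_2(x) = -1 + 1/x + 3/x^2.
x = 0 is a singular point because the y'-coefficient 3 - 3/x has a pole at x = 0 and the y-coefficient -1 + 1/x + 3/x^2 has a pole at x = 0.
It is a regular singular point because x P_1(x) = p(x) = 3x - 3 and x^2 P_2(x) = q(x) = -x^2 + x + 3 are polynomials, hence analytic at x = 0.
p(0) = -3,  q(0) = 3.
Indicial equation: r(r-1) + p(0) r + q(0) = 0, i.e. r^2 + (p(0) - 1) r + q(0) = 0, i.e. r^2 - 4 r + 3 = 0.
Discriminant: (-4)^2 - 4(3) = 4, so r = (4 ± 2)/2.
Solving: r_1 = 3, r_2 = 1.

indicial: r^2 - 4 r + 3 = 0; roots r_1 = 3, r_2 = 1


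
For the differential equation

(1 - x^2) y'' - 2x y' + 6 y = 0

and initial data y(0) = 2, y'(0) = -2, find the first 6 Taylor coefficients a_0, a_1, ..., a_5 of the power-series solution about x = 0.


Ansatz: y(x) = sum_{n>=0} a_n x^n, so y'(x) = sum_{n>=1} n a_n x^(n-1) and y''(x) = sum_{n>=2} n(n-1) a_n x^(n-2).
Substitute into P(x) y'' + Q(x) y' + R(x) y = 0 with P(x) = 1 - x^2, Q(x) = -2x, R(x) = 6, and match powers of x.
Initial conditions: a_0 = 2, a_1 = -2.
Setting the coefficient of each power of x to zero and solving order by order (substituting the coefficients already found):
  x^0: 2 a_2 + 6 a_0 = 0  ->  2 a_2 = -6 a_0 = -12  ->  a_2 = -6
  x^1: 6 a_3 + 4 a_1 = 0  ->  6 a_3 = -4 a_1 = 8  ->  a_3 = 4/3
  x^2: 12 a_4 = 0  ->  a_4 = 0
  x^3: 20 a_5 - 6 a_3 = 0  ->  20 a_5 = 6 a_3 = 8  ->  a_5 = 2/5
Truncated series: y(x) = 2 - 2 x - 6 x^2 + (4/3) x^3 + (2/5) x^5 + O(x^6).

a_0 = 2; a_1 = -2; a_2 = -6; a_3 = 4/3; a_4 = 0; a_5 = 2/5


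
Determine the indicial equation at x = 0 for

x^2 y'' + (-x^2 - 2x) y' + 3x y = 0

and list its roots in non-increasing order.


Divide by x^2 to reach normal form y'' + P_1(x) y' + P_2(x) y = 0 with P_1(x) = -1 - 2/x and P_2(x) = 3/x.
x = 0 is a singular point because the y'-coefficient -1 - 2/x has a pole at x = 0 and the y-coefficient 3/x has a pole at x = 0.
It is a regular singular point because x P_1(x) = p(x) = -x - 2 and x^2 P_2(x) = q(x) = 3x are polynomials, hence analytic at x = 0.
p(0) = -2,  q(0) = 0.
Indicial equation: r(r-1) + p(0) r + q(0) = 0, i.e. r^2 + (p(0) - 1) r + q(0) = 0, i.e. r^2 - 3 r = 0.
Discriminant: (-3)^2 - 4(0) = 9, so r = (3 ± 3)/2.
Solving: r_1 = 3, r_2 = 0.

indicial: r^2 - 3 r = 0; roots r_1 = 3, r_2 = 0


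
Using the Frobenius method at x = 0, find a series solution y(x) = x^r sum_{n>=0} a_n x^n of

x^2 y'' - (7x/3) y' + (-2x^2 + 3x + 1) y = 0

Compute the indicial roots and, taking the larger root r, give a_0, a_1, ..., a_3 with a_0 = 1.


Write in Frobenius form y'' + (p(x)/x) y' + (q(x)/x^2) y = 0:
  p(x) = -7/3,  q(x) = -2x^2 + 3x + 1.
Indicial equation: r(r-1) + (-7/3) r + (1) = 0 -> roots r_1 = 3, r_2 = 1/3.
Take r = r_1 = 3. Let y(x) = x^r sum_{n>=0} a_n x^n with a_0 = 1.
Substitute y = x^r sum a_n x^n and match x^{r+n}. The recurrence is
  D(n) a_n + 3 a_{n-1} - 2 a_{n-2} = 0,  where D(n) = (r+n)(r+n-1) + (-7/3)(r+n) + (1).
  a_n = [-3 a_{n-1} + 2 a_{n-2}] / D(n).
Since the indicial polynomial factors as (r - r_1)(r - r_2), D(n) = (r_1 + n - r_1)(r_1 + n - r_2) = n(n + 8/3).
Evaluating step by step (a_0 = 1):
  n = 1: D(1) = 1(1 + 8/3) = 11/3; numerator = -3(1) = -3; a_1 = (-3)/(11/3) = -9/11
  n = 2: D(2) = 2(2 + 8/3) = 28/3; numerator = -3(-9/11) + 2(1) = 49/11; a_2 = (49/11)/(28/3) = 21/44
  n = 3: D(3) = 3(3 + 8/3) = 17; numerator = -3(21/44) + 2(-9/11) = -135/44; a_3 = (-135/44)/(17) = -135/748

r = 3; a_0 = 1; a_1 = -9/11; a_2 = 21/44; a_3 = -135/748


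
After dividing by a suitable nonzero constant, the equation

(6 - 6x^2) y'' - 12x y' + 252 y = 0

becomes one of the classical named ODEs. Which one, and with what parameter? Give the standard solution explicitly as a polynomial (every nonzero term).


All three coefficients share the factor 6; dividing through by 6 gives  (1 - x^2) y'' - 2x y' + 42 y = 0.
This matches the Legendre equation (1 - x^2) y'' - 2x y' + n(n+1) y = 0 (note the -2x y' term) with n(n+1) = 42, so n = 6; the polynomial solution is P_6(x).
With y = sum_k a_k x^k, matching x^k gives (k+2)(k+1) a_{k+2} = [k(k+1) - n(n+1)] a_k = (k - 6)(k + 7) a_k. The right side vanishes at k = 6, so the series with the parity of 6 terminates at degree 6.
Standard normalization (P_n(1) = 1): leading coefficient (2n)!/(2^n (n!)^2) = 479001600/(64*518400) = 231/16, so a_6 = 231/16. Work downward with a_k = (k+1)(k+2) a_{k+2} / ((k - 6)(k + 7)):
  a_4 = (5)(6)(231/16) / ((4 - 6)(4 + 7)) = (3465/8)/(-22) = -315/16
  a_2 = (3)(4)(-315/16) / ((2 - 6)(2 + 7)) = (-945/4)/(-36) = 105/16
  a_0 = (1)(2)(105/16) / ((0 - 6)(0 + 7)) = (105/8)/(-42) = -5/16
Hence P_6(x) = 231 x^6/16 - 315 x^4/16 + 105 x^2/16 - 5/16.

P_6(x); series = 231 x^6/16 - 315 x^4/16 + 105 x^2/16 - 5/16


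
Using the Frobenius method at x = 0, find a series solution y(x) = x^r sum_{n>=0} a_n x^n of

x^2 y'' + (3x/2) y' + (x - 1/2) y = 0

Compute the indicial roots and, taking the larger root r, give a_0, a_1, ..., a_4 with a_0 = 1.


Write in Frobenius form y'' + (p(x)/x) y' + (q(x)/x^2) y = 0:
  p(x) = 3/2,  q(x) = x - 1/2.
Indicial equation: r(r-1) + (3/2) r + (-1/2) = 0 -> roots r_1 = 1/2, r_2 = -1.
Take r = r_1 = 1/2. Let y(x) = x^r sum_{n>=0} a_n x^n with a_0 = 1.
Substitute y = x^r sum a_n x^n and match x^{r+n}. The recurrence is
  D(n) a_n + 1 a_{n-1} = 0,  where D(n) = (r+n)(r+n-1) + (3/2)(r+n) + (-1/2).
  a_n = -1 / D(n) * a_{n-1}.
Since the indicial polynomial factors as (r - r_1)(r - r_2), D(n) = (r_1 + n - r_1)(r_1 + n - r_2) = n(n + 3/2).
Evaluating step by step (a_0 = 1):
  n = 1: D(1) = 1(1 + 3/2) = 5/2; numerator = -1(1) = -1; a_1 = (-1)/(5/2) = -2/5
  n = 2: D(2) = 2(2 + 3/2) = 7; numerator = -1(-2/5) = 2/5; a_2 = (2/5)/(7) = 2/35
  n = 3: D(3) = 3(3 + 3/2) = 27/2; numerator = -1(2/35) = -2/35; a_3 = (-2/35)/(27/2) = -4/945
  n = 4: D(4) = 4(4 + 3/2) = 22; numerator = -1(-4/945) = 4/945; a_4 = (4/945)/(22) = 2/10395

r = 1/2; a_0 = 1; a_1 = -2/5; a_2 = 2/35; a_3 = -4/945; a_4 = 2/10395


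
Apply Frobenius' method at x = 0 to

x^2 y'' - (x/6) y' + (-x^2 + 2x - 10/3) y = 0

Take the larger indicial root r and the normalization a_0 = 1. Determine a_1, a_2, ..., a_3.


Write in Frobenius form y'' + (p(x)/x) y' + (q(x)/x^2) y = 0:
  p(x) = -1/6,  q(x) = -x^2 + 2x - 10/3.
Indicial equation: r(r-1) + (-1/6) r + (-10/3) = 0 -> roots r_1 = 5/2, r_2 = -4/3.
Take r = r_1 = 5/2. Let y(x) = x^r sum_{n>=0} a_n x^n with a_0 = 1.
Substitute y = x^r sum a_n x^n and match x^{r+n}. The recurrence is
  D(n) a_n + 2 a_{n-1} - 1 a_{n-2} = 0,  where D(n) = (r+n)(r+n-1) + (-1/6)(r+n) + (-10/3).
  a_n = [-2 a_{n-1} + 1 a_{n-2}] / D(n).
Since the indicial polynomial factors as (r - r_1)(r - r_2), D(n) = (r_1 + n - r_1)(r_1 + n - r_2) = n(n + 23/6).
Evaluating step by step (a_0 = 1):
  n = 1: D(1) = 1(1 + 23/6) = 29/6; numerator = -2(1) = -2; a_1 = (-2)/(29/6) = -12/29
  n = 2: D(2) = 2(2 + 23/6) = 35/3; numerator = -2(-12/29) + 1(1) = 53/29; a_2 = (53/29)/(35/3) = 159/1015
  n = 3: D(3) = 3(3 + 23/6) = 41/2; numerator = -2(159/1015) + 1(-12/29) = -738/1015; a_3 = (-738/1015)/(41/2) = -36/1015

r = 5/2; a_0 = 1; a_1 = -12/29; a_2 = 159/1015; a_3 = -36/1015


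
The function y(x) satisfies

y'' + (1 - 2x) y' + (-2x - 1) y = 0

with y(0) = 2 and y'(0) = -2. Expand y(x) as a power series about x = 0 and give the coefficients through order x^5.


Ansatz: y(x) = sum_{n>=0} a_n x^n, so y'(x) = sum_{n>=1} n a_n x^(n-1) and y''(x) = sum_{n>=2} n(n-1) a_n x^(n-2).
Substitute into P(x) y'' + Q(x) y' + R(x) y = 0 with P(x) = 1, Q(x) = 1 - 2x, R(x) = -2x - 1, and match powers of x.
Initial conditions: a_0 = 2, a_1 = -2.
Setting the coefficient of each power of x to zero and solving order by order (substituting the coefficients already found):
  x^0: 2 a_2 + a_1 - a_0 = 0  ->  2 a_2 = -a_1 + a_0 = 4  ->  a_2 = 2
  x^1: 6 a_3 + 2 a_2 - 3 a_1 - 2 a_0 = 0  ->  6 a_3 = -2 a_2 + 3 a_1 + 2 a_0 = -6  ->  a_3 = -1
  x^2: 12 a_4 + 3 a_3 - 5 a_2 - 2 a_1 = 0  ->  12 a_4 = -3 a_3 + 5 a_2 + 2 a_1 = 9  ->  a_4 = 3/4
  x^3: 20 a_5 + 4 a_4 - 7 a_3 - 2 a_2 = 0  ->  20 a_5 = -4 a_4 + 7 a_3 + 2 a_2 = -6  ->  a_5 = -3/10
Truncated series: y(x) = 2 - 2 x + 2 x^2 - x^3 + (3/4) x^4 - (3/10) x^5 + O(x^6).

a_0 = 2; a_1 = -2; a_2 = 2; a_3 = -1; a_4 = 3/4; a_5 = -3/10


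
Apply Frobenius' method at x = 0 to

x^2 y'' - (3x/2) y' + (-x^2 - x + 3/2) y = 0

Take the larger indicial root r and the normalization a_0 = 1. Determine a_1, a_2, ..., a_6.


Write in Frobenius form y'' + (p(x)/x) y' + (q(x)/x^2) y = 0:
  p(x) = -3/2,  q(x) = -x^2 - x + 3/2.
Indicial equation: r(r-1) + (-3/2) r + (3/2) = 0 -> roots r_1 = 3/2, r_2 = 1.
Take r = r_1 = 3/2. Let y(x) = x^r sum_{n>=0} a_n x^n with a_0 = 1.
Substitute y = x^r sum a_n x^n and match x^{r+n}. The recurrence is
  D(n) a_n - 1 a_{n-1} - 1 a_{n-2} = 0,  where D(n) = (r+n)(r+n-1) + (-3/2)(r+n) + (3/2).
  a_n = [1 a_{n-1} + 1 a_{n-2}] / D(n).
Since the indicial polynomial factors as (r - r_1)(r - r_2), D(n) = (r_1 + n - r_1)(r_1 + n - r_2) = n(n + 1/2).
Evaluating step by step (a_0 = 1):
  n = 1: D(1) = 1(1 + 1/2) = 3/2; numerator = 1(1) = 1; a_1 = (1)/(3/2) = 2/3
  n = 2: D(2) = 2(2 + 1/2) = 5; numerator = 1(2/3) + 1(1) = 5/3; a_2 = (5/3)/(5) = 1/3
  n = 3: D(3) = 3(3 + 1/2) = 21/2; numerator = 1(1/3) + 1(2/3) = 1; a_3 = (1)/(21/2) = 2/21
  n = 4: D(4) = 4(4 + 1/2) = 18; numerator = 1(2/21) + 1(1/3) = 3/7; a_4 = (3/7)/(18) = 1/42
  n = 5: D(5) = 5(5 + 1/2) = 55/2; numerator = 1(1/42) + 1(2/21) = 5/42; a_5 = (5/42)/(55/2) = 1/231
  n = 6: D(6) = 6(6 + 1/2) = 39; numerator = 1(1/231) + 1(1/42) = 13/462; a_6 = (13/462)/(39) = 1/1386

r = 3/2; a_0 = 1; a_1 = 2/3; a_2 = 1/3; a_3 = 2/21; a_4 = 1/42; a_5 = 1/231; a_6 = 1/1386


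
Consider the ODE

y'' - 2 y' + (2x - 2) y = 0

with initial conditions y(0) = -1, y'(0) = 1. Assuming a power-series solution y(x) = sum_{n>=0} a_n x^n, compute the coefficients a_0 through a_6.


Ansatz: y(x) = sum_{n>=0} a_n x^n, so y'(x) = sum_{n>=1} n a_n x^(n-1) and y''(x) = sum_{n>=2} n(n-1) a_n x^(n-2).
Substitute into P(x) y'' + Q(x) y' + R(x) y = 0 with P(x) = 1, Q(x) = -2, R(x) = 2x - 2, and match powers of x.
Initial conditions: a_0 = -1, a_1 = 1.
Setting the coefficient of each power of x to zero and solving order by order (substituting the coefficients already found):
  x^0: 2 a_2 - 2 a_1 - 2 a_0 = 0  ->  2 a_2 = 2 a_1 + 2 a_0 = 0  ->  a_2 = 0
  x^1: 6 a_3 - 4 a_2 - 2 a_1 + 2 a_0 = 0  ->  6 a_3 = 4 a_2 + 2 a_1 - 2 a_0 = 4  ->  a_3 = 2/3
  x^2: 12 a_4 - 6 a_3 - 2 a_2 + 2 a_1 = 0  ->  12 a_4 = 6 a_3 + 2 a_2 - 2 a_1 = 2  ->  a_4 = 1/6
  x^3: 20 a_5 - 8 a_4 - 2 a_3 + 2 a_2 = 0  ->  20 a_5 = 8 a_4 + 2 a_3 - 2 a_2 = 8/3  ->  a_5 = 2/15
  x^4: 30 a_6 - 10 a_5 - 2 a_4 + 2 a_3 = 0  ->  30 a_6 = 10 a_5 + 2 a_4 - 2 a_3 = 1/3  ->  a_6 = 1/90
Truncated series: y(x) = -1 + x + (2/3) x^3 + (1/6) x^4 + (2/15) x^5 + (1/90) x^6 + O(x^7).

a_0 = -1; a_1 = 1; a_2 = 0; a_3 = 2/3; a_4 = 1/6; a_5 = 2/15; a_6 = 1/90


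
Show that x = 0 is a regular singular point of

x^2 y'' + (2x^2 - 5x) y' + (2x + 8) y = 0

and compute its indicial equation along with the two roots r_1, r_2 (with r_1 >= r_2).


Divide by x^2 to reach normal form y'' + P_1(x) y' + P_2(x) y = 0 with P_1(x) = 2 - 5/x and P_2(x) = 2/x + 8/x^2.
x = 0 is a singular point because the y'-coefficient 2 - 5/x has a pole at x = 0 and the y-coefficient 2/x + 8/x^2 has a pole at x = 0.
It is a regular singular point because x P_1(x) = p(x) = 2x - 5 and x^2 P_2(x) = q(x) = 2x + 8 are polynomials, hence analytic at x = 0.
p(0) = -5,  q(0) = 8.
Indicial equation: r(r-1) + p(0) r + q(0) = 0, i.e. r^2 + (p(0) - 1) r + q(0) = 0, i.e. r^2 - 6 r + 8 = 0.
Discriminant: (-6)^2 - 4(8) = 4, so r = (6 ± 2)/2.
Solving: r_1 = 4, r_2 = 2.

indicial: r^2 - 6 r + 8 = 0; roots r_1 = 4, r_2 = 2


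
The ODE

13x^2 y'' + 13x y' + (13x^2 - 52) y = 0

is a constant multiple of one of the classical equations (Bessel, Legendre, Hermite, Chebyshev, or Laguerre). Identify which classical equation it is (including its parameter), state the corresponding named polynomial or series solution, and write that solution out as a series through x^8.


All three coefficients share the factor 13; dividing through by 13 gives  x^2 y'' + x y' + (x^2 - 4) y = 0.
This matches the Bessel equation x^2 y'' + x y' + (x^2 - nu^2) y = 0 with nu^2 = 4, so nu = 2; the solution bounded at x = 0 is J_2(x).
Frobenius at x = 0: indicial roots ±nu; for r = nu the recurrence k(k + 2nu) c_k = -c_{k-2} gives the standard series J_nu(x) = sum_{k>=0} (-1)^k / (k! (k+nu)!) (x/2)^(2k+nu). Evaluate the first 4 terms:
  k = 0: (-1)^0 / (0! * 2! * 2^2) x^2 = 1/(1*2*4) x^2 = (1/8) x^2
  k = 1: (-1)^1 / (1! * 3! * 2^4) x^4 = -1/(1*6*16) x^4 = (-1/96) x^4
  k = 2: (-1)^2 / (2! * 4! * 2^6) x^6 = 1/(2*24*64) x^6 = (1/3072) x^6
  k = 3: (-1)^3 / (3! * 5! * 2^8) x^8 = -1/(6*120*256) x^8 = (-1/184320) x^8
Hence J_2(x) = -x^8/184320 + x^6/3072 - x^4/96 + x^2/8 + ....

J_2(x); series = -x^8/184320 + x^6/3072 - x^4/96 + x^2/8


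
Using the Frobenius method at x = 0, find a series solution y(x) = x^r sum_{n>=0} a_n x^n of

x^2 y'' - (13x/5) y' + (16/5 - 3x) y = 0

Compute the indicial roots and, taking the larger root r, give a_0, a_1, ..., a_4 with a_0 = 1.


Write in Frobenius form y'' + (p(x)/x) y' + (q(x)/x^2) y = 0:
  p(x) = -13/5,  q(x) = 16/5 - 3x.
Indicial equation: r(r-1) + (-13/5) r + (16/5) = 0 -> roots r_1 = 2, r_2 = 8/5.
Take r = r_1 = 2. Let y(x) = x^r sum_{n>=0} a_n x^n with a_0 = 1.
Substitute y = x^r sum a_n x^n and match x^{r+n}. The recurrence is
  D(n) a_n - 3 a_{n-1} = 0,  where D(n) = (r+n)(r+n-1) + (-13/5)(r+n) + (16/5).
  a_n = 3 / D(n) * a_{n-1}.
Since the indicial polynomial factors as (r - r_1)(r - r_2), D(n) = (r_1 + n - r_1)(r_1 + n - r_2) = n(n + 2/5).
Evaluating step by step (a_0 = 1):
  n = 1: D(1) = 1(1 + 2/5) = 7/5; numerator = 3(1) = 3; a_1 = (3)/(7/5) = 15/7
  n = 2: D(2) = 2(2 + 2/5) = 24/5; numerator = 3(15/7) = 45/7; a_2 = (45/7)/(24/5) = 75/56
  n = 3: D(3) = 3(3 + 2/5) = 51/5; numerator = 3(75/56) = 225/56; a_3 = (225/56)/(51/5) = 375/952
  n = 4: D(4) = 4(4 + 2/5) = 88/5; numerator = 3(375/952) = 1125/952; a_4 = (1125/952)/(88/5) = 5625/83776

r = 2; a_0 = 1; a_1 = 15/7; a_2 = 75/56; a_3 = 375/952; a_4 = 5625/83776


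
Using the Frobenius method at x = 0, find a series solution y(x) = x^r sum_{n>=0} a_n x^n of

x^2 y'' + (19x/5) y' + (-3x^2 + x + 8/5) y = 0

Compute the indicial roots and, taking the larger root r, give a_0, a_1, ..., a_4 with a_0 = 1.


Write in Frobenius form y'' + (p(x)/x) y' + (q(x)/x^2) y = 0:
  p(x) = 19/5,  q(x) = -3x^2 + x + 8/5.
Indicial equation: r(r-1) + (19/5) r + (8/5) = 0 -> roots r_1 = -4/5, r_2 = -2.
Take r = r_1 = -4/5. Let y(x) = x^r sum_{n>=0} a_n x^n with a_0 = 1.
Substitute y = x^r sum a_n x^n and match x^{r+n}. The recurrence is
  D(n) a_n + 1 a_{n-1} - 3 a_{n-2} = 0,  where D(n) = (r+n)(r+n-1) + (19/5)(r+n) + (8/5).
  a_n = [-1 a_{n-1} + 3 a_{n-2}] / D(n).
Since the indicial polynomial factors as (r - r_1)(r - r_2), D(n) = (r_1 + n - r_1)(r_1 + n - r_2) = n(n + 6/5).
Evaluating step by step (a_0 = 1):
  n = 1: D(1) = 1(1 + 6/5) = 11/5; numerator = -1(1) = -1; a_1 = (-1)/(11/5) = -5/11
  n = 2: D(2) = 2(2 + 6/5) = 32/5; numerator = -1(-5/11) + 3(1) = 38/11; a_2 = (38/11)/(32/5) = 95/176
  n = 3: D(3) = 3(3 + 6/5) = 63/5; numerator = -1(95/176) + 3(-5/11) = -335/176; a_3 = (-335/176)/(63/5) = -1675/11088
  n = 4: D(4) = 4(4 + 6/5) = 104/5; numerator = -1(-1675/11088) + 3(95/176) = 9815/5544; a_4 = (9815/5544)/(104/5) = 3775/44352

r = -4/5; a_0 = 1; a_1 = -5/11; a_2 = 95/176; a_3 = -1675/11088; a_4 = 3775/44352


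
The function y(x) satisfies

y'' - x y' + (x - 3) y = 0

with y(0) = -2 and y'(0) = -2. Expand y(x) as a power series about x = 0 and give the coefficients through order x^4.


Ansatz: y(x) = sum_{n>=0} a_n x^n, so y'(x) = sum_{n>=1} n a_n x^(n-1) and y''(x) = sum_{n>=2} n(n-1) a_n x^(n-2).
Substitute into P(x) y'' + Q(x) y' + R(x) y = 0 with P(x) = 1, Q(x) = -x, R(x) = x - 3, and match powers of x.
Initial conditions: a_0 = -2, a_1 = -2.
Setting the coefficient of each power of x to zero and solving order by order (substituting the coefficients already found):
  x^0: 2 a_2 - 3 a_0 = 0  ->  2 a_2 = 3 a_0 = -6  ->  a_2 = -3
  x^1: 6 a_3 - 4 a_1 + a_0 = 0  ->  6 a_3 = 4 a_1 - a_0 = -6  ->  a_3 = -1
  x^2: 12 a_4 - 5 a_2 + a_1 = 0  ->  12 a_4 = 5 a_2 - a_1 = -13  ->  a_4 = -13/12
Truncated series: y(x) = -2 - 2 x - 3 x^2 - x^3 - (13/12) x^4 + O(x^5).

a_0 = -2; a_1 = -2; a_2 = -3; a_3 = -1; a_4 = -13/12


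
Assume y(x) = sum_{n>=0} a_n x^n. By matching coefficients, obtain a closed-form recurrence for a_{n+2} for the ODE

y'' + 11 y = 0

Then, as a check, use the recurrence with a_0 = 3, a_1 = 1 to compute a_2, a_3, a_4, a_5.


Substitute y = sum_n a_n x^n into y'' + (const) y = 0.
y''(x) = sum_{n>=0} (n+2)(n+1) a_{n+2} x^n.
The ODE becomes sum_n [(n+2)(n+1) a_{n+2} + 11 a_n] x^n = 0.
Setting each coefficient to zero gives the recurrence:
  (n+2)(n+1) a_{n+2} + 11 a_n = 0,
  a_{n+2} = -11 / ((n+1)(n+2)) a_n.

Check with a_0 = 3, a_1 = 1 (apply the recurrence for n = 0, 1, 2, 3): a_0 = 3, a_1 = 1, a_2 = -33/2, a_3 = -11/6, a_4 = 121/8, a_5 = 121/120.

a_{n+2} = -11/((n+1)(n+2)) * a_n; check: a_0 = 3, a_1 = 1, a_2 = -33/2, a_3 = -11/6, a_4 = 121/8, a_5 = 121/120


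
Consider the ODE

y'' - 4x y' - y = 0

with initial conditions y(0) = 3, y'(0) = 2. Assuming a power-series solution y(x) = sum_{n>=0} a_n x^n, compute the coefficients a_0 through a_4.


Ansatz: y(x) = sum_{n>=0} a_n x^n, so y'(x) = sum_{n>=1} n a_n x^(n-1) and y''(x) = sum_{n>=2} n(n-1) a_n x^(n-2).
Substitute into P(x) y'' + Q(x) y' + R(x) y = 0 with P(x) = 1, Q(x) = -4x, R(x) = -1, and match powers of x.
Initial conditions: a_0 = 3, a_1 = 2.
Setting the coefficient of each power of x to zero and solving order by order (substituting the coefficients already found):
  x^0: 2 a_2 - a_0 = 0  ->  2 a_2 = a_0 = 3  ->  a_2 = 3/2
  x^1: 6 a_3 - 5 a_1 = 0  ->  6 a_3 = 5 a_1 = 10  ->  a_3 = 5/3
  x^2: 12 a_4 - 9 a_2 = 0  ->  12 a_4 = 9 a_2 = 27/2  ->  a_4 = 9/8
Truncated series: y(x) = 3 + 2 x + (3/2) x^2 + (5/3) x^3 + (9/8) x^4 + O(x^5).

a_0 = 3; a_1 = 2; a_2 = 3/2; a_3 = 5/3; a_4 = 9/8


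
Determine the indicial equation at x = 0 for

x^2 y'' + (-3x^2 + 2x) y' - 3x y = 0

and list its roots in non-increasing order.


Divide by x^2 to reach normal form y'' + P_1(x) y' + P_2(x) y = 0 with P_1(x) = -3 + 2/x and P_2(x) = -3/x.
x = 0 is a singular point because the y'-coefficient -3 + 2/x has a pole at x = 0 and the y-coefficient -3/x has a pole at x = 0.
It is a regular singular point because x P_1(x) = p(x) = 2 - 3x and x^2 P_2(x) = q(x) = -3x are polynomials, hence analytic at x = 0.
p(0) = 2,  q(0) = 0.
Indicial equation: r(r-1) + p(0) r + q(0) = 0, i.e. r^2 + (p(0) - 1) r + q(0) = 0, i.e. r^2 + 1 r = 0.
Discriminant: (1)^2 - 4(0) = 1, so r = (-1 ± 1)/2.
Solving: r_1 = 0, r_2 = -1.

indicial: r^2 + 1 r = 0; roots r_1 = 0, r_2 = -1


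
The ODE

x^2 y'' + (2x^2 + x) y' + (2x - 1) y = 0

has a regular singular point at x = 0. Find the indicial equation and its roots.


Divide by x^2 to reach normal form y'' + P_1(x) y' + P_2(x) y = 0 with P_1(x) = 2 + 1/x and P_2(x) = 2/x - 1/x^2.
x = 0 is a singular point because the y'-coefficient 2 + 1/x has a pole at x = 0 and the y-coefficient 2/x - 1/x^2 has a pole at x = 0.
It is a regular singular point because x P_1(x) = p(x) = 2x + 1 and x^2 P_2(x) = q(x) = 2x - 1 are polynomials, hence analytic at x = 0.
p(0) = 1,  q(0) = -1.
Indicial equation: r(r-1) + p(0) r + q(0) = 0, i.e. r^2 + (p(0) - 1) r + q(0) = 0, i.e. r^2 - 1 = 0.
Discriminant: (0)^2 - 4(-1) = 4, so r = (0 ± 2)/2.
Solving: r_1 = 1, r_2 = -1.

indicial: r^2 - 1 = 0; roots r_1 = 1, r_2 = -1


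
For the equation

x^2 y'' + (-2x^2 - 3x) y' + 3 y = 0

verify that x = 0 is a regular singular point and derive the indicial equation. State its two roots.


Divide by x^2 to reach normal form y'' + P_1(x) y' + P_2(x) y = 0 with P_1(x) = -2 - 3/x and P_2(x) = 3/x^2.
x = 0 is a singular point because the y'-coefficient -2 - 3/x has a pole at x = 0 and the y-coefficient 3/x^2 has a pole at x = 0.
It is a regular singular point because x P_1(x) = p(x) = -2x - 3 and x^2 P_2(x) = q(x) = 3 are polynomials, hence analytic at x = 0.
p(0) = -3,  q(0) = 3.
Indicial equation: r(r-1) + p(0) r + q(0) = 0, i.e. r^2 + (p(0) - 1) r + q(0) = 0, i.e. r^2 - 4 r + 3 = 0.
Discriminant: (-4)^2 - 4(3) = 4, so r = (4 ± 2)/2.
Solving: r_1 = 3, r_2 = 1.

indicial: r^2 - 4 r + 3 = 0; roots r_1 = 3, r_2 = 1


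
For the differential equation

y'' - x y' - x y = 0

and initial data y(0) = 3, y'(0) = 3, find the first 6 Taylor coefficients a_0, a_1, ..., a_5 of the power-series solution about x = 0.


Ansatz: y(x) = sum_{n>=0} a_n x^n, so y'(x) = sum_{n>=1} n a_n x^(n-1) and y''(x) = sum_{n>=2} n(n-1) a_n x^(n-2).
Substitute into P(x) y'' + Q(x) y' + R(x) y = 0 with P(x) = 1, Q(x) = -x, R(x) = -x, and match powers of x.
Initial conditions: a_0 = 3, a_1 = 3.
Setting the coefficient of each power of x to zero and solving order by order (substituting the coefficients already found):
  x^0: 2 a_2 = 0  ->  a_2 = 0
  x^1: 6 a_3 - a_1 - a_0 = 0  ->  6 a_3 = a_1 + a_0 = 6  ->  a_3 = 1
  x^2: 12 a_4 - 2 a_2 - a_1 = 0  ->  12 a_4 = 2 a_2 + a_1 = 3  ->  a_4 = 1/4
  x^3: 20 a_5 - 3 a_3 - a_2 = 0  ->  20 a_5 = 3 a_3 + a_2 = 3  ->  a_5 = 3/20
Truncated series: y(x) = 3 + 3 x + x^3 + (1/4) x^4 + (3/20) x^5 + O(x^6).

a_0 = 3; a_1 = 3; a_2 = 0; a_3 = 1; a_4 = 1/4; a_5 = 3/20


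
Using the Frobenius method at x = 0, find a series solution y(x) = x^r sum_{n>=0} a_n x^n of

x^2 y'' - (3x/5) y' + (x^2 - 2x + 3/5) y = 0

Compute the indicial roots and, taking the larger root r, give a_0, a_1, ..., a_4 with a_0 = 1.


Write in Frobenius form y'' + (p(x)/x) y' + (q(x)/x^2) y = 0:
  p(x) = -3/5,  q(x) = x^2 - 2x + 3/5.
Indicial equation: r(r-1) + (-3/5) r + (3/5) = 0 -> roots r_1 = 1, r_2 = 3/5.
Take r = r_1 = 1. Let y(x) = x^r sum_{n>=0} a_n x^n with a_0 = 1.
Substitute y = x^r sum a_n x^n and match x^{r+n}. The recurrence is
  D(n) a_n - 2 a_{n-1} + 1 a_{n-2} = 0,  where D(n) = (r+n)(r+n-1) + (-3/5)(r+n) + (3/5).
  a_n = [2 a_{n-1} - 1 a_{n-2}] / D(n).
Since the indicial polynomial factors as (r - r_1)(r - r_2), D(n) = (r_1 + n - r_1)(r_1 + n - r_2) = n(n + 2/5).
Evaluating step by step (a_0 = 1):
  n = 1: D(1) = 1(1 + 2/5) = 7/5; numerator = 2(1) = 2; a_1 = (2)/(7/5) = 10/7
  n = 2: D(2) = 2(2 + 2/5) = 24/5; numerator = 2(10/7) - 1(1) = 13/7; a_2 = (13/7)/(24/5) = 65/168
  n = 3: D(3) = 3(3 + 2/5) = 51/5; numerator = 2(65/168) - 1(10/7) = -55/84; a_3 = (-55/84)/(51/5) = -275/4284
  n = 4: D(4) = 4(4 + 2/5) = 88/5; numerator = 2(-275/4284) - 1(65/168) = -4415/8568; a_4 = (-4415/8568)/(88/5) = -22075/753984

r = 1; a_0 = 1; a_1 = 10/7; a_2 = 65/168; a_3 = -275/4284; a_4 = -22075/753984


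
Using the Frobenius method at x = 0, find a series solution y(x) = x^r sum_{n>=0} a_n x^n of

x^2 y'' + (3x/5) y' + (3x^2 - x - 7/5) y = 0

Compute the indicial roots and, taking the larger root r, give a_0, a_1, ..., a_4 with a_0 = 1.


Write in Frobenius form y'' + (p(x)/x) y' + (q(x)/x^2) y = 0:
  p(x) = 3/5,  q(x) = 3x^2 - x - 7/5.
Indicial equation: r(r-1) + (3/5) r + (-7/5) = 0 -> roots r_1 = 7/5, r_2 = -1.
Take r = r_1 = 7/5. Let y(x) = x^r sum_{n>=0} a_n x^n with a_0 = 1.
Substitute y = x^r sum a_n x^n and match x^{r+n}. The recurrence is
  D(n) a_n - 1 a_{n-1} + 3 a_{n-2} = 0,  where D(n) = (r+n)(r+n-1) + (3/5)(r+n) + (-7/5).
  a_n = [1 a_{n-1} - 3 a_{n-2}] / D(n).
Since the indicial polynomial factors as (r - r_1)(r - r_2), D(n) = (r_1 + n - r_1)(r_1 + n - r_2) = n(n + 12/5).
Evaluating step by step (a_0 = 1):
  n = 1: D(1) = 1(1 + 12/5) = 17/5; numerator = 1(1) = 1; a_1 = (1)/(17/5) = 5/17
  n = 2: D(2) = 2(2 + 12/5) = 44/5; numerator = 1(5/17) - 3(1) = -46/17; a_2 = (-46/17)/(44/5) = -115/374
  n = 3: D(3) = 3(3 + 12/5) = 81/5; numerator = 1(-115/374) - 3(5/17) = -445/374; a_3 = (-445/374)/(81/5) = -2225/30294
  n = 4: D(4) = 4(4 + 12/5) = 128/5; numerator = 1(-2225/30294) - 3(-115/374) = 12860/15147; a_4 = (12860/15147)/(128/5) = 16075/484704

r = 7/5; a_0 = 1; a_1 = 5/17; a_2 = -115/374; a_3 = -2225/30294; a_4 = 16075/484704


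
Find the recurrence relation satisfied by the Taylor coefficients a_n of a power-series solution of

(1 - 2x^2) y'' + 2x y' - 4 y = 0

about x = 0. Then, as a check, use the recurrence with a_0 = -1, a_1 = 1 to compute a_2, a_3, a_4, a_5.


Substitute y = sum_n a_n x^n.
(1 - 2 x^2) y'' contributes (n+2)(n+1) a_{n+2} - 2 n(n-1) a_n at x^n.
2 x y'(x) contributes 2 n a_n at x^n.
-4 y(x) contributes -4 a_n at x^n.
Matching x^n: (n+2)(n+1) a_{n+2} + (-2 n(n-1) + 2 n - 4) a_n = 0.
Thus a_{n+2} = (2 n(n-1) - 2 n + 4) / ((n+1)(n+2)) * a_n.

Check with a_0 = -1, a_1 = 1 (apply the recurrence for n = 0, 1, 2, 3): a_0 = -1, a_1 = 1, a_2 = -2, a_3 = 1/3, a_4 = -2/3, a_5 = 1/6.

a_(n+2) = (2 n(n-1) - 2 n + 4) / ((n+1)(n+2)) * a_n; check: a_0 = -1, a_1 = 1, a_2 = -2, a_3 = 1/3, a_4 = -2/3, a_5 = 1/6


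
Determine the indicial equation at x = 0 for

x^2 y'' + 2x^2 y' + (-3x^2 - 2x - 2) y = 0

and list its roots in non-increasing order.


Divide by x^2 to reach normal form y'' + P_1(x) y' + P_2(x) y = 0 with P_1(x) = 2 and P_2(x) = -3 - 2/x - 2/x^2.
x = 0 is a singular point because the y-coefficient -3 - 2/x - 2/x^2 has a pole at x = 0.
It is a regular singular point because x P_1(x) = p(x) = 2x and x^2 P_2(x) = q(x) = -3x^2 - 2x - 2 are polynomials, hence analytic at x = 0.
p(0) = 0,  q(0) = -2.
Indicial equation: r(r-1) + p(0) r + q(0) = 0, i.e. r^2 + (p(0) - 1) r + q(0) = 0, i.e. r^2 - 1 r - 2 = 0.
Discriminant: (-1)^2 - 4(-2) = 9, so r = (1 ± 3)/2.
Solving: r_1 = 2, r_2 = -1.

indicial: r^2 - 1 r - 2 = 0; roots r_1 = 2, r_2 = -1


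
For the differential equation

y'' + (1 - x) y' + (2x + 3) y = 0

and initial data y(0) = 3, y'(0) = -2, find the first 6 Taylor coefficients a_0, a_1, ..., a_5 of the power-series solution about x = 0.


Ansatz: y(x) = sum_{n>=0} a_n x^n, so y'(x) = sum_{n>=1} n a_n x^(n-1) and y''(x) = sum_{n>=2} n(n-1) a_n x^(n-2).
Substitute into P(x) y'' + Q(x) y' + R(x) y = 0 with P(x) = 1, Q(x) = 1 - x, R(x) = 2x + 3, and match powers of x.
Initial conditions: a_0 = 3, a_1 = -2.
Setting the coefficient of each power of x to zero and solving order by order (substituting the coefficients already found):
  x^0: 2 a_2 + a_1 + 3 a_0 = 0  ->  2 a_2 = -a_1 - 3 a_0 = -7  ->  a_2 = -7/2
  x^1: 6 a_3 + 2 a_2 + 2 a_1 + 2 a_0 = 0  ->  6 a_3 = -2 a_2 - 2 a_1 - 2 a_0 = 5  ->  a_3 = 5/6
  x^2: 12 a_4 + 3 a_3 + a_2 + 2 a_1 = 0  ->  12 a_4 = -3 a_3 - a_2 - 2 a_1 = 5  ->  a_4 = 5/12
  x^3: 20 a_5 + 4 a_4 + 2 a_2 = 0  ->  20 a_5 = -4 a_4 - 2 a_2 = 16/3  ->  a_5 = 4/15
Truncated series: y(x) = 3 - 2 x - (7/2) x^2 + (5/6) x^3 + (5/12) x^4 + (4/15) x^5 + O(x^6).

a_0 = 3; a_1 = -2; a_2 = -7/2; a_3 = 5/6; a_4 = 5/12; a_5 = 4/15


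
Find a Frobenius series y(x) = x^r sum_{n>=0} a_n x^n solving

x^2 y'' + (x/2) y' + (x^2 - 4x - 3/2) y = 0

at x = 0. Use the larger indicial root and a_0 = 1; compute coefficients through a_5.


Write in Frobenius form y'' + (p(x)/x) y' + (q(x)/x^2) y = 0:
  p(x) = 1/2,  q(x) = x^2 - 4x - 3/2.
Indicial equation: r(r-1) + (1/2) r + (-3/2) = 0 -> roots r_1 = 3/2, r_2 = -1.
Take r = r_1 = 3/2. Let y(x) = x^r sum_{n>=0} a_n x^n with a_0 = 1.
Substitute y = x^r sum a_n x^n and match x^{r+n}. The recurrence is
  D(n) a_n - 4 a_{n-1} + 1 a_{n-2} = 0,  where D(n) = (r+n)(r+n-1) + (1/2)(r+n) + (-3/2).
  a_n = [4 a_{n-1} - 1 a_{n-2}] / D(n).
Since the indicial polynomial factors as (r - r_1)(r - r_2), D(n) = (r_1 + n - r_1)(r_1 + n - r_2) = n(n + 5/2).
Evaluating step by step (a_0 = 1):
  n = 1: D(1) = 1(1 + 5/2) = 7/2; numerator = 4(1) = 4; a_1 = (4)/(7/2) = 8/7
  n = 2: D(2) = 2(2 + 5/2) = 9; numerator = 4(8/7) - 1(1) = 25/7; a_2 = (25/7)/(9) = 25/63
  n = 3: D(3) = 3(3 + 5/2) = 33/2; numerator = 4(25/63) - 1(8/7) = 4/9; a_3 = (4/9)/(33/2) = 8/297
  n = 4: D(4) = 4(4 + 5/2) = 26; numerator = 4(8/297) - 1(25/63) = -601/2079; a_4 = (-601/2079)/(26) = -601/54054
  n = 5: D(5) = 5(5 + 5/2) = 75/2; numerator = 4(-601/54054) - 1(8/297) = -1930/27027; a_5 = (-1930/27027)/(75/2) = -772/405405

r = 3/2; a_0 = 1; a_1 = 8/7; a_2 = 25/63; a_3 = 8/297; a_4 = -601/54054; a_5 = -772/405405


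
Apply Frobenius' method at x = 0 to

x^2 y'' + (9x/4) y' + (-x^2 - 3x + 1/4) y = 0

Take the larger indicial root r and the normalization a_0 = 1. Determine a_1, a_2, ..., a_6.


Write in Frobenius form y'' + (p(x)/x) y' + (q(x)/x^2) y = 0:
  p(x) = 9/4,  q(x) = -x^2 - 3x + 1/4.
Indicial equation: r(r-1) + (9/4) r + (1/4) = 0 -> roots r_1 = -1/4, r_2 = -1.
Take r = r_1 = -1/4. Let y(x) = x^r sum_{n>=0} a_n x^n with a_0 = 1.
Substitute y = x^r sum a_n x^n and match x^{r+n}. The recurrence is
  D(n) a_n - 3 a_{n-1} - 1 a_{n-2} = 0,  where D(n) = (r+n)(r+n-1) + (9/4)(r+n) + (1/4).
  a_n = [3 a_{n-1} + 1 a_{n-2}] / D(n).
Since the indicial polynomial factors as (r - r_1)(r - r_2), D(n) = (r_1 + n - r_1)(r_1 + n - r_2) = n(n + 3/4).
Evaluating step by step (a_0 = 1):
  n = 1: D(1) = 1(1 + 3/4) = 7/4; numerator = 3(1) = 3; a_1 = (3)/(7/4) = 12/7
  n = 2: D(2) = 2(2 + 3/4) = 11/2; numerator = 3(12/7) + 1(1) = 43/7; a_2 = (43/7)/(11/2) = 86/77
  n = 3: D(3) = 3(3 + 3/4) = 45/4; numerator = 3(86/77) + 1(12/7) = 390/77; a_3 = (390/77)/(45/4) = 104/231
  n = 4: D(4) = 4(4 + 3/4) = 19; numerator = 3(104/231) + 1(86/77) = 190/77; a_4 = (190/77)/(19) = 10/77
  n = 5: D(5) = 5(5 + 3/4) = 115/4; numerator = 3(10/77) + 1(104/231) = 194/231; a_5 = (194/231)/(115/4) = 776/26565
  n = 6: D(6) = 6(6 + 3/4) = 81/2; numerator = 3(776/26565) + 1(10/77) = 1926/8855; a_6 = (1926/8855)/(81/2) = 428/79695

r = -1/4; a_0 = 1; a_1 = 12/7; a_2 = 86/77; a_3 = 104/231; a_4 = 10/77; a_5 = 776/26565; a_6 = 428/79695


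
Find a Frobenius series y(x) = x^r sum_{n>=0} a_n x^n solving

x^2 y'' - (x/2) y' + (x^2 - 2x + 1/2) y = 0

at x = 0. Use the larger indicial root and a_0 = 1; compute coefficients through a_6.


Write in Frobenius form y'' + (p(x)/x) y' + (q(x)/x^2) y = 0:
  p(x) = -1/2,  q(x) = x^2 - 2x + 1/2.
Indicial equation: r(r-1) + (-1/2) r + (1/2) = 0 -> roots r_1 = 1, r_2 = 1/2.
Take r = r_1 = 1. Let y(x) = x^r sum_{n>=0} a_n x^n with a_0 = 1.
Substitute y = x^r sum a_n x^n and match x^{r+n}. The recurrence is
  D(n) a_n - 2 a_{n-1} + 1 a_{n-2} = 0,  where D(n) = (r+n)(r+n-1) + (-1/2)(r+n) + (1/2).
  a_n = [2 a_{n-1} - 1 a_{n-2}] / D(n).
Since the indicial polynomial factors as (r - r_1)(r - r_2), D(n) = (r_1 + n - r_1)(r_1 + n - r_2) = n(n + 1/2).
Evaluating step by step (a_0 = 1):
  n = 1: D(1) = 1(1 + 1/2) = 3/2; numerator = 2(1) = 2; a_1 = (2)/(3/2) = 4/3
  n = 2: D(2) = 2(2 + 1/2) = 5; numerator = 2(4/3) - 1(1) = 5/3; a_2 = (5/3)/(5) = 1/3
  n = 3: D(3) = 3(3 + 1/2) = 21/2; numerator = 2(1/3) - 1(4/3) = -2/3; a_3 = (-2/3)/(21/2) = -4/63
  n = 4: D(4) = 4(4 + 1/2) = 18; numerator = 2(-4/63) - 1(1/3) = -29/63; a_4 = (-29/63)/(18) = -29/1134
  n = 5: D(5) = 5(5 + 1/2) = 55/2; numerator = 2(-29/1134) - 1(-4/63) = 1/81; a_5 = (1/81)/(55/2) = 2/4455
  n = 6: D(6) = 6(6 + 1/2) = 39; numerator = 2(2/4455) - 1(-29/1134) = 1651/62370; a_6 = (1651/62370)/(39) = 127/187110

r = 1; a_0 = 1; a_1 = 4/3; a_2 = 1/3; a_3 = -4/63; a_4 = -29/1134; a_5 = 2/4455; a_6 = 127/187110


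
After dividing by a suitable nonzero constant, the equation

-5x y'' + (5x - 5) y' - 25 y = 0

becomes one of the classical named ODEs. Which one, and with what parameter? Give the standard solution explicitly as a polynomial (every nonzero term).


All three coefficients share the factor -5; dividing through by -5 gives  x y'' + (1 - x) y' + 5 y = 0.
This matches the Laguerre equation x y'' + (1 - x) y' + n y = 0 with n = 5; the polynomial solution is L_5(x).
With y = sum_k a_k x^k, matching x^k gives (k+1)k a_{k+1} + (k+1) a_{k+1} - k a_k + n a_k = 0, i.e. (k+1)^2 a_{k+1} = (k - n) a_k = (k - 5) a_k. The right side vanishes at k = 5, so the series terminates at degree 5.
Standard normalization L_n(0) = 1 gives a_0 = 1. Work upward with a_{k+1} = (k - 5) a_k / (k+1)^2:
  a_1 = (0 - 5)(1) / 1^2 = -5/1 = -5
  a_2 = (1 - 5)(-5) / 2^2 = 20/4 = 5
  a_3 = (2 - 5)(5) / 3^2 = -15/9 = -5/3
  a_4 = (3 - 5)(-5/3) / 4^2 = (10/3)/16 = 5/24
  a_5 = (4 - 5)(5/24) / 5^2 = (-5/24)/25 = -1/120
Hence L_5(x) = -x^5/120 + 5 x^4/24 - 5 x^3/3 + 5 x^2 - 5 x + 1.

L_5(x); series = -x^5/120 + 5 x^4/24 - 5 x^3/3 + 5 x^2 - 5 x + 1
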